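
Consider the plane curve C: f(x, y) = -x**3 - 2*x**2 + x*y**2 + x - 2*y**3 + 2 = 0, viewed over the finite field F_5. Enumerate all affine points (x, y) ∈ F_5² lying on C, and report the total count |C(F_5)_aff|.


Affine F_5-points: {(0, 1), (1, 0), (1, 3), (2, 2), (3, 0), (3, 4), (4, 0), (4, 2)}; count = 8.

For each of the 25 pairs (x, y) ∈ F_5², evaluate f(x, y) mod 5. Record the zeros.
  x = 0: [0↦2, 1↦0, 2↦1, 3↦3, 4↦4]  zeros at y ∈ {1}
  x = 1: [0↦0, 1↦4, 2↦3, 3↦0, 4↦3]  zeros at y ∈ {0, 3}
  x = 2: [0↦3, 1↦3, 2↦0, 3↦2, 4↦2]  zeros at y ∈ {2}
  x = 3: [0↦0, 1↦1, 2↦1, 3↦3, 4↦0]  zeros at y ∈ {0, 4}
  x = 4: [0↦0, 1↦2, 2↦0, 3↦2, 4↦1]  zeros at y ∈ {0, 2}
Collecting zeros: affine points = {(0, 1), (1, 0), (1, 3), (2, 2), (3, 0), (3, 4), (4, 0), (4, 2)}.
Total count |C(F_5)_aff| = 8.


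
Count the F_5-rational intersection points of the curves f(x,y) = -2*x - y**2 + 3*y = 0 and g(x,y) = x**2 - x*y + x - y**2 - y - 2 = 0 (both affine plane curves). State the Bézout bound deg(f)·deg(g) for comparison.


Common zeros: ∅; count = 0; Bézout bound = 4.

deg(f) = 2, deg(g) = 2, so Bézout bound = 4.
Scan x ∈ F_5. For each x, list the y ∈ F_5 with f(x, y) ≡ 0 and those with g(x, y) ≡ 0 (mod 5); the common zeros in that column are the intersection.
  x = 0: f ≡ 0 at y ∈ {0, 3}; g ≡ 0 at y ∈ ∅; common: ∅.
  x = 1: f ≡ 0 at y ∈ {1, 2}; g ≡ 0 at y ∈ {0, 3}; common: ∅.
  x = 2: f ≡ 0 at y ∈ ∅; g ≡ 0 at y ∈ {1}; common: ∅.
  x = 3: f ≡ 0 at y ∈ {4}; g ≡ 0 at y ∈ {0, 1}; common: ∅.
  x = 4: f ≡ 0 at y ∈ ∅; g ≡ 0 at y ∈ ∅; common: ∅.
Collecting: common zeros = ∅, so the count is 0.
Comparison with the Bézout bound: 0 ≤ 4 = deg(f)·deg(g), as expected for curves with no common component (the affine F_5-count falls short of the bound because intersections may lie at infinity, over extension fields, or carry multiplicity).


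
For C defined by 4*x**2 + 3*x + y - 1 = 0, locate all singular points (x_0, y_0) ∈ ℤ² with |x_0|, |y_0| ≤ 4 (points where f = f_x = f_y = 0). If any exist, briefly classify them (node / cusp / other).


No singular points in the scanned grid; C is smooth there.

Compute partial derivatives:
  f_x = 8*x + 3.
  f_y = 1.
f_y = 1 is a nonzero constant, so f_y never vanishes: no point (x, y) can satisfy f = f_x = f_y = 0. In particular no (x, y) ∈ {−4, ..., 4}² is singular; the curve is smooth.


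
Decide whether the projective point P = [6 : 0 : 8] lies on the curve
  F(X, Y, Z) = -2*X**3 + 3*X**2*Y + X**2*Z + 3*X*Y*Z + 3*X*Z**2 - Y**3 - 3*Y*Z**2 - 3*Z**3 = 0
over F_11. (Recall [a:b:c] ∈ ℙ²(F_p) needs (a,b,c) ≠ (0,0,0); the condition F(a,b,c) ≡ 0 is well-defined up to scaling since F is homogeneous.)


F(6,0,8) ≡ 0 (mod 11); P is on the curve.

Evaluate F(6, 0, 8) term-by-term (mod 11).
  -2*X**3 ↦ -2·216·1·1 = -432
  3*X**2*Y ↦ 3·36·0·1 = 0
  X**2*Z ↦ 1·36·1·8 = 288
  3*X*Y*Z ↦ 3·6·0·8 = 0
  3*X*Z**2 ↦ 3·6·1·64 = 1152
  -Y**3 ↦ -1·1·0·1 = 0
  -3*Y*Z**2 ↦ -3·1·0·64 = 0
  -3*Z**3 ↦ -3·1·1·512 = -1536
Sum: F(6, 0, 8) = (-432) + (0) + (288) + (0) + (1152) + (0) + (0) + (-1536) = -528.
Reducing mod 11: -528 ≡ 0 (mod 11).
Since F(a, b, c) ≡ 0 (mod 11), P lies on the curve.


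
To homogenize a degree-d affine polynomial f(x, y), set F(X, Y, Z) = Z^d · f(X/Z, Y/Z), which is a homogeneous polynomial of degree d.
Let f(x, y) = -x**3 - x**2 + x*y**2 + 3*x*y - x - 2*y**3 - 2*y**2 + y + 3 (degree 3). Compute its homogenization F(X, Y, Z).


F(X, Y, Z) = -X**3 - X**2*Z + X*Y**2 + 3*X*Y*Z - X*Z**2 - 2*Y**3 - 2*Y**2*Z + Y*Z**2 + 3*Z**3

deg(f) = 3.
Substitute x = X/Z, y = Y/Z into f, then multiply by Z^3.
  monomial -1·x^3·y^0 ↦ -1·X^3·Y^0·Z^0.
  monomial -1·x^2·y^0 ↦ -1·X^2·Y^0·Z^1.
  monomial 1·x^1·y^2 ↦ 1·X^1·Y^2·Z^0.
  monomial 3·x^1·y^1 ↦ 3·X^1·Y^1·Z^1.
  monomial -1·x^1·y^0 ↦ -1·X^1·Y^0·Z^2.
  monomial -2·x^0·y^3 ↦ -2·X^0·Y^3·Z^0.
  monomial -2·x^0·y^2 ↦ -2·X^0·Y^2·Z^1.
  monomial 1·x^0·y^1 ↦ 1·X^0·Y^1·Z^2.
  monomial 3·x^0·y^0 ↦ 3·X^0·Y^0·Z^3.
Collecting: F(X, Y, Z) = -X**3 - X**2*Z + X*Y**2 + 3*X*Y*Z - X*Z**2 - 2*Y**3 - 2*Y**2*Z + Y*Z**2 + 3*Z**3.


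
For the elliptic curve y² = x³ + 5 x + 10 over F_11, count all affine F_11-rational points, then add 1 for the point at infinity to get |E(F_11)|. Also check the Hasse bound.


Affine points = {(1, 4), (1, 7), (6, 5), (6, 6), (7, 5), (7, 6), (8, 1), (8, 10), (9, 5), (9, 6), (10, 2), (10, 9)}; affine count = 12; |E(F_11)| = 13.

Discriminant check: Δ ∝ 4a³ + 27b² = 4·5³ + 27·10² = 4·125 + 27·100 ≡ 10 (mod 11). Nonzero ⇒ E is nonsingular.
For each x ∈ F_11, compute rhs = x³ + 5·x + 10 mod 11, then count y ∈ F_11 with y² ≡ rhs.
  x = 0: rhs = 10, matching y values: none (0 points).
  x = 1: rhs = 5, matching y values: 4, 7 (2 points).
  x = 2: rhs = 6, matching y values: none (0 points).
  x = 3: rhs = 8, matching y values: none (0 points).
  x = 4: rhs = 6, matching y values: none (0 points).
  x = 5: rhs = 6, matching y values: none (0 points).
  x = 6: rhs = 3, matching y values: 5, 6 (2 points).
  x = 7: rhs = 3, matching y values: 5, 6 (2 points).
  x = 8: rhs = 1, matching y values: 1, 10 (2 points).
  x = 9: rhs = 3, matching y values: 5, 6 (2 points).
  x = 10: rhs = 4, matching y values: 2, 9 (2 points).
Total affine count: 12.
Full point count |E(F_11)| = 12 + 1 = 13.
Hasse bound: |13 − (11+1)| = |1| = 1 ≤ 2√11 ≈ 6.6332 ✓.


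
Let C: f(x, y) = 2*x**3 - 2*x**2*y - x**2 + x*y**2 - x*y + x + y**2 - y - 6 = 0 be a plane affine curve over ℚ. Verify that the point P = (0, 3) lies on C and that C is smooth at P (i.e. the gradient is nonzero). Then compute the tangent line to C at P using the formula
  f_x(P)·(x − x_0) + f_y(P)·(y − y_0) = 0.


Tangent line at P: 7*x + 5*y - 15 = 0.

Step 1: f(0, 3) = 0, so P lies on C.
Step 2: partial derivatives
  f_x(x, y) = 6*x**2 - 4*x*y - 2*x + y**2 - y + 1, f_y(x, y) = -2*x**2 + 2*x*y - x + 2*y - 1.
  f_x(P) = 7, f_y(P) = 5 (gradient nonzero, so P is smooth).
Step 3: tangent line at P: 7·(x − 0) + 5·(y − 3) = 0.
Expanding: 7*x + 5*y - 15 = 0.


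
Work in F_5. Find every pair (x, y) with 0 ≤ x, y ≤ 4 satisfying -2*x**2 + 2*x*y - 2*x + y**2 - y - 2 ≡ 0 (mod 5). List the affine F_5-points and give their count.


Affine F_5-points: {(0, 2), (0, 4), (1, 2), (2, 1), (3, 1), (3, 4)}; count = 6.

For each of the 25 pairs (x, y) ∈ F_5², evaluate f(x, y) mod 5. Record the zeros.
  x = 0: [0↦3, 1↦3, 2↦0, 3↦4, 4↦0]  zeros at y ∈ {2, 4}
  x = 1: [0↦4, 1↦1, 2↦0, 3↦1, 4↦4]  zeros at y ∈ {2}
  x = 2: [0↦1, 1↦0, 2↦1, 3↦4, 4↦4]  zeros at y ∈ {1}
  x = 3: [0↦4, 1↦0, 2↦3, 3↦3, 4↦0]  zeros at y ∈ {1, 4}
  x = 4: [0↦3, 1↦1, 2↦1, 3↦3, 4↦2]  zeros at y ∈ ∅
Collecting zeros: affine points = {(0, 2), (0, 4), (1, 2), (2, 1), (3, 1), (3, 4)}.
Total count |C(F_5)_aff| = 6.


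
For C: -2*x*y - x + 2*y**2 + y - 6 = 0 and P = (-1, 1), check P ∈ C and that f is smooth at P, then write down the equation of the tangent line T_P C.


Tangent line at P: -3*x + 7*y - 10 = 0.

Step 1: f(-1, 1) = 0, so P lies on C.
Step 2: partial derivatives
  f_x(x, y) = -2*y - 1, f_y(x, y) = -2*x + 4*y + 1.
  f_x(P) = -3, f_y(P) = 7 (gradient nonzero, so P is smooth).
Step 3: tangent line at P: -3·(x − -1) + 7·(y − 1) = 0.
Expanding: -3*x + 7*y - 10 = 0.


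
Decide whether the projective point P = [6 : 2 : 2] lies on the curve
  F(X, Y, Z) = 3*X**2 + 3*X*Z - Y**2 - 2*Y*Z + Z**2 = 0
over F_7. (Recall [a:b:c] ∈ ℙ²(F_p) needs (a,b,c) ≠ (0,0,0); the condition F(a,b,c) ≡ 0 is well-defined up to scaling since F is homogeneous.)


F(6,2,2) ≡ 3 (mod 7); P is NOT on the curve.

Evaluate F(6, 2, 2) term-by-term (mod 7).
  3*X**2 ↦ 3·36·1·1 = 108
  3*X*Z ↦ 3·6·1·2 = 36
  -Y**2 ↦ -1·1·4·1 = -4
  -2*Y*Z ↦ -2·1·2·2 = -8
  Z**2 ↦ 1·1·1·4 = 4
Sum: F(6, 2, 2) = (108) + (36) + (-4) + (-8) + (4) = 136.
Reducing mod 7: 136 ≡ 3 (mod 7).
Since F(a, b, c) ≡ 3 ≠ 0 (mod 7), P does NOT lie on the curve.


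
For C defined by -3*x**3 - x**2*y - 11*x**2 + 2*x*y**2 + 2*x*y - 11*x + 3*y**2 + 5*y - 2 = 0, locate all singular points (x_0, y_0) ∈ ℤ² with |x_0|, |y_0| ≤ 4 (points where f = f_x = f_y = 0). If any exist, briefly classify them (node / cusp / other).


Singular points: {(-1, -1)}; classification: node.

Compute partial derivatives:
  f_x = -9*x**2 - 2*x*y - 22*x + 2*y**2 + 2*y - 11.
  f_y = -x**2 + 4*x*y + 2*x + 6*y + 5.
Scan x_0 ∈ {−4, ..., 4}. For each x_0, f_y(x_0, y) is a polynomial in y; find its integer roots y ∈ {−4, ..., 4}, then test f_x and f at those candidates.
  x = -4: f_y(-4, y) = -10*y - 19; no integer root y with |y| ≤ 4.
  x = -3: f_y(-3, y) = -6*y - 10; no integer root y with |y| ≤ 4.
  x = -2: f_y(-2, y) = -2*y - 3; no integer root y with |y| ≤ 4.
  x = -1: f_y(-1, y) = 2*y + 2; vanishes at y ∈ {-1}. (-1, -1): f_x = 0, f = 0 — SINGULAR.
  x = 0: f_y(0, y) = 6*y + 5; no integer root y with |y| ≤ 4.
  x = 1: f_y(1, y) = 10*y + 6; no integer root y with |y| ≤ 4.
  x = 2: f_y(2, y) = 14*y + 5; no integer root y with |y| ≤ 4.
  x = 3: f_y(3, y) = 18*y + 2; no integer root y with |y| ≤ 4.
  x = 4: f_y(4, y) = 22*y - 3; no integer root y with |y| ≤ 4.
Only singular point on the grid: (-1, -1).
Classify: substitute x = -1 + u, y = -1 + v and expand: f = -3*u**3 - u**2*v - u**2 + 2*u*v**2 + v**2.
No constant or linear terms (consistent with a singular point). Quadratic part: -u**2 + v**2. Cubic part: -3*u**3 - u**2*v + 2*u*v**2.
The quadratic part v**2 - u**2 = (v − u)(v + u) splits into two distinct linear factors, so there are two distinct tangent lines y − -1 = ±(x − -1) — this is a node (ordinary double point).
Classification: node.


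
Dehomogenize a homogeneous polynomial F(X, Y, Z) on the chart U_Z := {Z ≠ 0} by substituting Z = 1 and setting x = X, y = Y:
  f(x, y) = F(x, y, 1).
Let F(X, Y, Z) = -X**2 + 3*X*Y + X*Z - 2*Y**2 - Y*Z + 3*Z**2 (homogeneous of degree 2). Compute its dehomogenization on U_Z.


f(x, y) = -x**2 + 3*x*y + x - 2*y**2 - y + 3

On U_Z we set Z = 1. Each monomial c·X^i·Y^j·Z^k in F becomes c·x^i·y^j·1^k = c·x^i·y^j.
Substituting Z = 1: F(X, Y, 1) = -x**2 + 3*x*y + x - 2*y**2 - y + 3.
Note: deg(f) ≤ deg(F) = 2; strict inequality happens when F is divisible by Z (lost terms).


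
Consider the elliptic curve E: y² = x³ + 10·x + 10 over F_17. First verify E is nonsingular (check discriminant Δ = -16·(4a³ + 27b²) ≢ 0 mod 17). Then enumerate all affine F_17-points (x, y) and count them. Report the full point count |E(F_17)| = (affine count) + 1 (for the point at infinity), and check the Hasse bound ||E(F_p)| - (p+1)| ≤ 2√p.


Affine points = {(1, 2), (1, 15), (2, 2), (2, 15), (3, 4), (3, 13), (5, 7), (5, 10), (7, 7), (7, 10), (9, 8), (9, 9), (13, 5), (13, 12), (14, 2), (14, 15), (15, 4), (15, 13), (16, 4), (16, 13)}; affine count = 20; |E(F_17)| = 21.

Discriminant check: Δ ∝ 4a³ + 27b² = 4·10³ + 27·10² = 4·1000 + 27·100 ≡ 2 (mod 17). Nonzero ⇒ E is nonsingular.
For each x ∈ F_17, compute rhs = x³ + 10·x + 10 mod 17, then count y ∈ F_17 with y² ≡ rhs.
  x = 0: rhs = 10, matching y values: none (0 points).
  x = 1: rhs = 4, matching y values: 2, 15 (2 points).
  x = 2: rhs = 4, matching y values: 2, 15 (2 points).
  x = 3: rhs = 16, matching y values: 4, 13 (2 points).
  x = 4: rhs = 12, matching y values: none (0 points).
  x = 5: rhs = 15, matching y values: 7, 10 (2 points).
  x = 6: rhs = 14, matching y values: none (0 points).
  x = 7: rhs = 15, matching y values: 7, 10 (2 points).
  x = 8: rhs = 7, matching y values: none (0 points).
  x = 9: rhs = 13, matching y values: 8, 9 (2 points).
  x = 10: rhs = 5, matching y values: none (0 points).
  x = 11: rhs = 6, matching y values: none (0 points).
  x = 12: rhs = 5, matching y values: none (0 points).
  x = 13: rhs = 8, matching y values: 5, 12 (2 points).
  x = 14: rhs = 4, matching y values: 2, 15 (2 points).
  x = 15: rhs = 16, matching y values: 4, 13 (2 points).
  x = 16: rhs = 16, matching y values: 4, 13 (2 points).
Total affine count: 20.
Full point count |E(F_17)| = 20 + 1 = 21.
Hasse bound: |21 − (17+1)| = |3| = 3 ≤ 2√17 ≈ 8.2462 ✓.


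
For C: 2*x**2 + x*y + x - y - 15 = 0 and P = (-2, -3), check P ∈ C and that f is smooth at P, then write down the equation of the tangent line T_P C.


Tangent line at P: -10*x - 3*y - 29 = 0.

Step 1: f(-2, -3) = 0, so P lies on C.
Step 2: partial derivatives
  f_x(x, y) = 4*x + y + 1, f_y(x, y) = x - 1.
  f_x(P) = -10, f_y(P) = -3 (gradient nonzero, so P is smooth).
Step 3: tangent line at P: -10·(x − -2) + -3·(y − -3) = 0.
Expanding: -10*x - 3*y - 29 = 0.


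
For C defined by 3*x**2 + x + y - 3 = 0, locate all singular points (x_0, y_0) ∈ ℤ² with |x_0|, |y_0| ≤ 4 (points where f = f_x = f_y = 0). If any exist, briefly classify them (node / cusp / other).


No singular points in the scanned grid; C is smooth there.

Compute partial derivatives:
  f_x = 6*x + 1.
  f_y = 1.
f_y = 1 is a nonzero constant, so f_y never vanishes: no point (x, y) can satisfy f = f_x = f_y = 0. In particular no (x, y) ∈ {−4, ..., 4}² is singular; the curve is smooth.


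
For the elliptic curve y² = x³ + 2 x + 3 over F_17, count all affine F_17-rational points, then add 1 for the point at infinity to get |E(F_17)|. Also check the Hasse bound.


Affine points = {(2, 7), (2, 10), (3, 6), (3, 11), (5, 6), (5, 11), (8, 2), (8, 15), (9, 6), (9, 11), (11, 8), (11, 9), (12, 2), (12, 15), (13, 4), (13, 13), (14, 2), (14, 15), (15, 5), (15, 12), (16, 0)}; affine count = 21; |E(F_17)| = 22.

Discriminant check: Δ ∝ 4a³ + 27b² = 4·2³ + 27·3² = 4·8 + 27·9 ≡ 3 (mod 17). Nonzero ⇒ E is nonsingular.
For each x ∈ F_17, compute rhs = x³ + 2·x + 3 mod 17, then count y ∈ F_17 with y² ≡ rhs.
  x = 0: rhs = 3, matching y values: none (0 points).
  x = 1: rhs = 6, matching y values: none (0 points).
  x = 2: rhs = 15, matching y values: 7, 10 (2 points).
  x = 3: rhs = 2, matching y values: 6, 11 (2 points).
  x = 4: rhs = 7, matching y values: none (0 points).
  x = 5: rhs = 2, matching y values: 6, 11 (2 points).
  x = 6: rhs = 10, matching y values: none (0 points).
  x = 7: rhs = 3, matching y values: none (0 points).
  x = 8: rhs = 4, matching y values: 2, 15 (2 points).
  x = 9: rhs = 2, matching y values: 6, 11 (2 points).
  x = 10: rhs = 3, matching y values: none (0 points).
  x = 11: rhs = 13, matching y values: 8, 9 (2 points).
  x = 12: rhs = 4, matching y values: 2, 15 (2 points).
  x = 13: rhs = 16, matching y values: 4, 13 (2 points).
  x = 14: rhs = 4, matching y values: 2, 15 (2 points).
  x = 15: rhs = 8, matching y values: 5, 12 (2 points).
  x = 16: rhs = 0, matching y values: 0 (1 points).
Total affine count: 21.
Full point count |E(F_17)| = 21 + 1 = 22.
Hasse bound: |22 − (17+1)| = |4| = 4 ≤ 2√17 ≈ 8.2462 ✓.


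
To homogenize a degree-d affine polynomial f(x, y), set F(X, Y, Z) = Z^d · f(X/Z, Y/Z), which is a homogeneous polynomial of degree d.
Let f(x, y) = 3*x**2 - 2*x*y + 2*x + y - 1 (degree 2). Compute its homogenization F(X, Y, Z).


F(X, Y, Z) = 3*X**2 - 2*X*Y + 2*X*Z + Y*Z - Z**2

deg(f) = 2.
Substitute x = X/Z, y = Y/Z into f, then multiply by Z^2.
  monomial 3·x^2·y^0 ↦ 3·X^2·Y^0·Z^0.
  monomial -2·x^1·y^1 ↦ -2·X^1·Y^1·Z^0.
  monomial 2·x^1·y^0 ↦ 2·X^1·Y^0·Z^1.
  monomial 1·x^0·y^1 ↦ 1·X^0·Y^1·Z^1.
  monomial -1·x^0·y^0 ↦ -1·X^0·Y^0·Z^2.
Collecting: F(X, Y, Z) = 3*X**2 - 2*X*Y + 2*X*Z + Y*Z - Z**2.


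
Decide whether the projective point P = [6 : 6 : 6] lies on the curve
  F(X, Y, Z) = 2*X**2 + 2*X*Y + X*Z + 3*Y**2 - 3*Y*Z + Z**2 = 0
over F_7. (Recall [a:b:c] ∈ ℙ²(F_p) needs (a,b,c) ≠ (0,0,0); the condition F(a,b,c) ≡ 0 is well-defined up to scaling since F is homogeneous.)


F(6,6,6) ≡ 6 (mod 7); P is NOT on the curve.

Evaluate F(6, 6, 6) term-by-term (mod 7).
  2*X**2 ↦ 2·36·1·1 = 72
  2*X*Y ↦ 2·6·6·1 = 72
  X*Z ↦ 1·6·1·6 = 36
  3*Y**2 ↦ 3·1·36·1 = 108
  -3*Y*Z ↦ -3·1·6·6 = -108
  Z**2 ↦ 1·1·1·36 = 36
Sum: F(6, 6, 6) = (72) + (72) + (36) + (108) + (-108) + (36) = 216.
Reducing mod 7: 216 ≡ 6 (mod 7).
Since F(a, b, c) ≡ 6 ≠ 0 (mod 7), P does NOT lie on the curve.


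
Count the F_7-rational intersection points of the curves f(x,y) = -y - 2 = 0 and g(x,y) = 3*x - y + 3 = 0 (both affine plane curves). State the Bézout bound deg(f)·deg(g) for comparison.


Common zeros: {(3, 5)}; count = 1; Bézout bound = 1.

deg(f) = 1, deg(g) = 1, so Bézout bound = 1.
Scan x ∈ F_7. For each x, list the y ∈ F_7 with f(x, y) ≡ 0 and those with g(x, y) ≡ 0 (mod 7); the common zeros in that column are the intersection.
  x = 0: f ≡ 0 at y ∈ {5}; g ≡ 0 at y ∈ {3}; common: ∅.
  x = 1: f ≡ 0 at y ∈ {5}; g ≡ 0 at y ∈ {6}; common: ∅.
  x = 2: f ≡ 0 at y ∈ {5}; g ≡ 0 at y ∈ {2}; common: ∅.
  x = 3: f ≡ 0 at y ∈ {5}; g ≡ 0 at y ∈ {5}; common: {5}.
  x = 4: f ≡ 0 at y ∈ {5}; g ≡ 0 at y ∈ {1}; common: ∅.
  x = 5: f ≡ 0 at y ∈ {5}; g ≡ 0 at y ∈ {4}; common: ∅.
  x = 6: f ≡ 0 at y ∈ {5}; g ≡ 0 at y ∈ {0}; common: ∅.
Collecting: common zeros = {(3, 5)}, so the count is 1.
Comparison with the Bézout bound: 1 ≤ 1 = deg(f)·deg(g), as expected for curves with no common component (the bound is attained).


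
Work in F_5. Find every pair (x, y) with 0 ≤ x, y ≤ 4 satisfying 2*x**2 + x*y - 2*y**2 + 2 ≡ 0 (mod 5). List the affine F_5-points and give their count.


Affine F_5-points: {(0, 1), (0, 4), (2, 0), (2, 1), (3, 0), (3, 4)}; count = 6.

For each of the 25 pairs (x, y) ∈ F_5², evaluate f(x, y) mod 5. Record the zeros.
  x = 0: [0↦2, 1↦0, 2↦4, 3↦4, 4↦0]  zeros at y ∈ {1, 4}
  x = 1: [0↦4, 1↦3, 2↦3, 3↦4, 4↦1]  zeros at y ∈ ∅
  x = 2: [0↦0, 1↦0, 2↦1, 3↦3, 4↦1]  zeros at y ∈ {0, 1}
  x = 3: [0↦0, 1↦1, 2↦3, 3↦1, 4↦0]  zeros at y ∈ {0, 4}
  x = 4: [0↦4, 1↦1, 2↦4, 3↦3, 4↦3]  zeros at y ∈ ∅
Collecting zeros: affine points = {(0, 1), (0, 4), (2, 0), (2, 1), (3, 0), (3, 4)}.
Total count |C(F_5)_aff| = 6.


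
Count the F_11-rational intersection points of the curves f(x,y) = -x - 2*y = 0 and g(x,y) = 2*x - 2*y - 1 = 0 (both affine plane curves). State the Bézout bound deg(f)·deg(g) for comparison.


Common zeros: {(4, 9)}; count = 1; Bézout bound = 1.

deg(f) = 1, deg(g) = 1, so Bézout bound = 1.
Scan x ∈ F_11. For each x, list the y ∈ F_11 with f(x, y) ≡ 0 and those with g(x, y) ≡ 0 (mod 11); the common zeros in that column are the intersection.
  x = 0: f ≡ 0 at y ∈ {0}; g ≡ 0 at y ∈ {5}; common: ∅.
  x = 1: f ≡ 0 at y ∈ {5}; g ≡ 0 at y ∈ {6}; common: ∅.
  x = 2: f ≡ 0 at y ∈ {10}; g ≡ 0 at y ∈ {7}; common: ∅.
  x = 3: f ≡ 0 at y ∈ {4}; g ≡ 0 at y ∈ {8}; common: ∅.
  x = 4: f ≡ 0 at y ∈ {9}; g ≡ 0 at y ∈ {9}; common: {9}.
  x = 5: f ≡ 0 at y ∈ {3}; g ≡ 0 at y ∈ {10}; common: ∅.
  x = 6: f ≡ 0 at y ∈ {8}; g ≡ 0 at y ∈ {0}; common: ∅.
  x = 7: f ≡ 0 at y ∈ {2}; g ≡ 0 at y ∈ {1}; common: ∅.
  x = 8: f ≡ 0 at y ∈ {7}; g ≡ 0 at y ∈ {2}; common: ∅.
  x = 9: f ≡ 0 at y ∈ {1}; g ≡ 0 at y ∈ {3}; common: ∅.
  x = 10: f ≡ 0 at y ∈ {6}; g ≡ 0 at y ∈ {4}; common: ∅.
Collecting: common zeros = {(4, 9)}, so the count is 1.
Comparison with the Bézout bound: 1 ≤ 1 = deg(f)·deg(g), as expected for curves with no common component (the bound is attained).


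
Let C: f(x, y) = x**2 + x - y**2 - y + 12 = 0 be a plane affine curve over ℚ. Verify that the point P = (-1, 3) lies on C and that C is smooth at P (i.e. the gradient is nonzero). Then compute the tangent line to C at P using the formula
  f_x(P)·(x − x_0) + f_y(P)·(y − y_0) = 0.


Tangent line at P: -x - 7*y + 20 = 0.

Step 1: f(-1, 3) = 0, so P lies on C.
Step 2: partial derivatives
  f_x(x, y) = 2*x + 1, f_y(x, y) = -2*y - 1.
  f_x(P) = -1, f_y(P) = -7 (gradient nonzero, so P is smooth).
Step 3: tangent line at P: -1·(x − -1) + -7·(y − 3) = 0.
Expanding: -x - 7*y + 20 = 0.


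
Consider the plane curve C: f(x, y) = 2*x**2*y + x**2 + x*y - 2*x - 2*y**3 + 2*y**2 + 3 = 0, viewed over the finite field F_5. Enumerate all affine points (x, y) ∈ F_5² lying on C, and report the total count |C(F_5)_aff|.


Affine F_5-points: {(0, 2), (1, 1), (1, 2), (1, 3), (2, 2), (3, 2), (4, 2)}; count = 7.

For each of the 25 pairs (x, y) ∈ F_5², evaluate f(x, y) mod 5. Record the zeros.
  x = 0: [0↦3, 1↦3, 2↦0, 3↦2, 4↦2]  zeros at y ∈ {2}
  x = 1: [0↦2, 1↦0, 2↦0, 3↦0, 4↦3]  zeros at y ∈ {1, 2, 3}
  x = 2: [0↦3, 1↦3, 2↦0, 3↦2, 4↦2]  zeros at y ∈ {2}
  x = 3: [0↦1, 1↦2, 2↦0, 3↦3, 4↦4]  zeros at y ∈ {2}
  x = 4: [0↦1, 1↦2, 2↦0, 3↦3, 4↦4]  zeros at y ∈ {2}
Collecting zeros: affine points = {(0, 2), (1, 1), (1, 2), (1, 3), (2, 2), (3, 2), (4, 2)}.
Total count |C(F_5)_aff| = 7.


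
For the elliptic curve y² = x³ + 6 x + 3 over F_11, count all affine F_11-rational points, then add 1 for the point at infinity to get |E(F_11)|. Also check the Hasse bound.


Affine points = {(0, 5), (0, 6), (2, 1), (2, 10), (3, 2), (3, 9), (4, 5), (4, 6), (5, 2), (5, 9), (7, 5), (7, 6), (9, 4), (9, 7)}; affine count = 14; |E(F_11)| = 15.

Discriminant check: Δ ∝ 4a³ + 27b² = 4·6³ + 27·3² = 4·216 + 27·9 ≡ 7 (mod 11). Nonzero ⇒ E is nonsingular.
For each x ∈ F_11, compute rhs = x³ + 6·x + 3 mod 11, then count y ∈ F_11 with y² ≡ rhs.
  x = 0: rhs = 3, matching y values: 5, 6 (2 points).
  x = 1: rhs = 10, matching y values: none (0 points).
  x = 2: rhs = 1, matching y values: 1, 10 (2 points).
  x = 3: rhs = 4, matching y values: 2, 9 (2 points).
  x = 4: rhs = 3, matching y values: 5, 6 (2 points).
  x = 5: rhs = 4, matching y values: 2, 9 (2 points).
  x = 6: rhs = 2, matching y values: none (0 points).
  x = 7: rhs = 3, matching y values: 5, 6 (2 points).
  x = 8: rhs = 2, matching y values: none (0 points).
  x = 9: rhs = 5, matching y values: 4, 7 (2 points).
  x = 10: rhs = 7, matching y values: none (0 points).
Total affine count: 14.
Full point count |E(F_11)| = 14 + 1 = 15.
Hasse bound: |15 − (11+1)| = |3| = 3 ≤ 2√11 ≈ 6.6332 ✓.


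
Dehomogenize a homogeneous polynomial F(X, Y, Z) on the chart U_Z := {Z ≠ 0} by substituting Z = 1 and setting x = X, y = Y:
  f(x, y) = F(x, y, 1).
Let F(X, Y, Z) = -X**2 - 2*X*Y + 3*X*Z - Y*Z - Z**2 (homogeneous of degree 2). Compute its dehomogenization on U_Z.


f(x, y) = -x**2 - 2*x*y + 3*x - y - 1

On U_Z we set Z = 1. Each monomial c·X^i·Y^j·Z^k in F becomes c·x^i·y^j·1^k = c·x^i·y^j.
Substituting Z = 1: F(X, Y, 1) = -x**2 - 2*x*y + 3*x - y - 1.
Note: deg(f) ≤ deg(F) = 2; strict inequality happens when F is divisible by Z (lost terms).


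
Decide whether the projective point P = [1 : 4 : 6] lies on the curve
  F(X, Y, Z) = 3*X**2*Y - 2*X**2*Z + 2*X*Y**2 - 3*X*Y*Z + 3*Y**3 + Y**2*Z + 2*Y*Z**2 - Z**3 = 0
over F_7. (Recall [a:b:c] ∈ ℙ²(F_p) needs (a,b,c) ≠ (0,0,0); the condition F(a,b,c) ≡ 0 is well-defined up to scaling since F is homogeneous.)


F(1,4,6) ≡ 5 (mod 7); P is NOT on the curve.

Evaluate F(1, 4, 6) term-by-term (mod 7).
  3*X**2*Y ↦ 3·1·4·1 = 12
  -2*X**2*Z ↦ -2·1·1·6 = -12
  2*X*Y**2 ↦ 2·1·16·1 = 32
  -3*X*Y*Z ↦ -3·1·4·6 = -72
  3*Y**3 ↦ 3·1·64·1 = 192
  Y**2*Z ↦ 1·1·16·6 = 96
  2*Y*Z**2 ↦ 2·1·4·36 = 288
  -Z**3 ↦ -1·1·1·216 = -216
Sum: F(1, 4, 6) = (12) + (-12) + (32) + (-72) + (192) + (96) + (288) + (-216) = 320.
Reducing mod 7: 320 ≡ 5 (mod 7).
Since F(a, b, c) ≡ 5 ≠ 0 (mod 7), P does NOT lie on the curve.


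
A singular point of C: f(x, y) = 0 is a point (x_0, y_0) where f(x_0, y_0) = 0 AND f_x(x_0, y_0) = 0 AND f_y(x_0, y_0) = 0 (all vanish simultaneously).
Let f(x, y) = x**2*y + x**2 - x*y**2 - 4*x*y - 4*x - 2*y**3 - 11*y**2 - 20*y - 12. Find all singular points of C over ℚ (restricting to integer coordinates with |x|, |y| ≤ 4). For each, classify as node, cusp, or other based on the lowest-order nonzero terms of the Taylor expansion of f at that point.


Singular points: {(0, -2)}; classification: node.

Compute partial derivatives:
  f_x = 2*x*y + 2*x - y**2 - 4*y - 4.
  f_y = x**2 - 2*x*y - 4*x - 6*y**2 - 22*y - 20.
Scan x_0 ∈ {−4, ..., 4}. For each x_0, f_y(x_0, y) is a polynomial in y; find its integer roots y ∈ {−4, ..., 4}, then test f_x and f at those candidates.
  x = -4: f_y(-4, y) = -6*y**2 - 14*y + 12; vanishes at y ∈ {-3}. (-4, -3): f_x = 15 ≠ 0.
  x = -3: f_y(-3, y) = -6*y**2 - 16*y + 1; no integer root y with |y| ≤ 4.
  x = -2: f_y(-2, y) = -6*y**2 - 18*y - 8; no integer root y with |y| ≤ 4.
  x = -1: f_y(-1, y) = -6*y**2 - 20*y - 15; no integer root y with |y| ≤ 4.
  x = 0: f_y(0, y) = -6*y**2 - 22*y - 20; vanishes at y ∈ {-2}. (0, -2): f_x = 0, f = 0 — SINGULAR.
  x = 1: f_y(1, y) = -6*y**2 - 24*y - 23; no integer root y with |y| ≤ 4.
  x = 2: f_y(2, y) = -6*y**2 - 26*y - 24; vanishes at y ∈ {-3}. (2, -3): f_x = -9 ≠ 0.
  x = 3: f_y(3, y) = -6*y**2 - 28*y - 23; no integer root y with |y| ≤ 4.
  x = 4: f_y(4, y) = -6*y**2 - 30*y - 20; no integer root y with |y| ≤ 4.
Only singular point on the grid: (0, -2).
Classify: substitute x = 0 + u, y = -2 + v and expand: f = u**2*v - u**2 - u*v**2 - 2*v**3 + v**2.
No constant or linear terms (consistent with a singular point). Quadratic part: -u**2 + v**2. Cubic part: u**2*v - u*v**2 - 2*v**3.
The quadratic part v**2 - u**2 = (v − u)(v + u) splits into two distinct linear factors, so there are two distinct tangent lines y − -2 = ±(x − 0) — this is a node (ordinary double point).
Classification: node.


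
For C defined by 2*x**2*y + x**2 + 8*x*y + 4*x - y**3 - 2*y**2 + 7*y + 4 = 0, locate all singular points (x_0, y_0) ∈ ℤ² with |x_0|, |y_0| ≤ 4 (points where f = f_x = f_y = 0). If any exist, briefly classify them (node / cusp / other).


Singular points: {(-2, -1)}; classification: node.

Compute partial derivatives:
  f_x = 4*x*y + 2*x + 8*y + 4.
  f_y = 2*x**2 + 8*x - 3*y**2 - 4*y + 7.
Scan x_0 ∈ {−4, ..., 4}. For each x_0, f_y(x_0, y) is a polynomial in y; find its integer roots y ∈ {−4, ..., 4}, then test f_x and f at those candidates.
  x = -4: f_y(-4, y) = -3*y**2 - 4*y + 7; vanishes at y ∈ {1}. (-4, 1): f_x = -12 ≠ 0.
  x = -3: f_y(-3, y) = -3*y**2 - 4*y + 1; no integer root y with |y| ≤ 4.
  x = -2: f_y(-2, y) = -3*y**2 - 4*y - 1; vanishes at y ∈ {-1}. (-2, -1): f_x = 0, f = 0 — SINGULAR.
  x = -1: f_y(-1, y) = -3*y**2 - 4*y + 1; no integer root y with |y| ≤ 4.
  x = 0: f_y(0, y) = -3*y**2 - 4*y + 7; vanishes at y ∈ {1}. (0, 1): f_x = 12 ≠ 0.
  x = 1: f_y(1, y) = -3*y**2 - 4*y + 17; no integer root y with |y| ≤ 4.
  x = 2: f_y(2, y) = -3*y**2 - 4*y + 31; no integer root y with |y| ≤ 4.
  x = 3: f_y(3, y) = -3*y**2 - 4*y + 49; no integer root y with |y| ≤ 4.
  x = 4: f_y(4, y) = -3*y**2 - 4*y + 71; no integer root y with |y| ≤ 4.
Only singular point on the grid: (-2, -1).
Classify: substitute x = -2 + u, y = -1 + v and expand: f = 2*u**2*v - u**2 - v**3 + v**2.
No constant or linear terms (consistent with a singular point). Quadratic part: -u**2 + v**2. Cubic part: 2*u**2*v - v**3.
The quadratic part v**2 - u**2 = (v − u)(v + u) splits into two distinct linear factors, so there are two distinct tangent lines y − -1 = ±(x − -2) — this is a node (ordinary double point).
Classification: node.


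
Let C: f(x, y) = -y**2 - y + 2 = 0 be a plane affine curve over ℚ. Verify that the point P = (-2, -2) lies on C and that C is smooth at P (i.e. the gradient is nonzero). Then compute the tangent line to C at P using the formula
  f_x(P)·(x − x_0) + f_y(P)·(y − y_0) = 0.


Tangent line at P: 3*y + 6 = 0.

Step 1: f(-2, -2) = 0, so P lies on C.
Step 2: partial derivatives
  f_x(x, y) = 0, f_y(x, y) = -2*y - 1.
  f_x(P) = 0, f_y(P) = 3 (gradient nonzero, so P is smooth).
Step 3: tangent line at P: 0·(x − -2) + 3·(y − -2) = 0.
Expanding: 3*y + 6 = 0.


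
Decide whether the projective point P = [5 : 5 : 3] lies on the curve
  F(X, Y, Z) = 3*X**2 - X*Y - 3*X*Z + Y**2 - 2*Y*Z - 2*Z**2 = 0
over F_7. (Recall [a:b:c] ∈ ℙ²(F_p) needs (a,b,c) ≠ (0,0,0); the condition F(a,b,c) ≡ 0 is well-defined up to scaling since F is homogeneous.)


F(5,5,3) ≡ 3 (mod 7); P is NOT on the curve.

Evaluate F(5, 5, 3) term-by-term (mod 7).
  3*X**2 ↦ 3·25·1·1 = 75
  -X*Y ↦ -1·5·5·1 = -25
  -3*X*Z ↦ -3·5·1·3 = -45
  Y**2 ↦ 1·1·25·1 = 25
  -2*Y*Z ↦ -2·1·5·3 = -30
  -2*Z**2 ↦ -2·1·1·9 = -18
Sum: F(5, 5, 3) = (75) + (-25) + (-45) + (25) + (-30) + (-18) = -18.
Reducing mod 7: -18 ≡ 3 (mod 7).
Since F(a, b, c) ≡ 3 ≠ 0 (mod 7), P does NOT lie on the curve.


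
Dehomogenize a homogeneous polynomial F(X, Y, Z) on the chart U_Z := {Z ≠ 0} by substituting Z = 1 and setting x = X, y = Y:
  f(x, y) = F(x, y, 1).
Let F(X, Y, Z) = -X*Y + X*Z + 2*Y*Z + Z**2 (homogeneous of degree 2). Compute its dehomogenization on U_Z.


f(x, y) = -x*y + x + 2*y + 1

On U_Z we set Z = 1. Each monomial c·X^i·Y^j·Z^k in F becomes c·x^i·y^j·1^k = c·x^i·y^j.
Substituting Z = 1: F(X, Y, 1) = -x*y + x + 2*y + 1.
Note: deg(f) ≤ deg(F) = 2; strict inequality happens when F is divisible by Z (lost terms).


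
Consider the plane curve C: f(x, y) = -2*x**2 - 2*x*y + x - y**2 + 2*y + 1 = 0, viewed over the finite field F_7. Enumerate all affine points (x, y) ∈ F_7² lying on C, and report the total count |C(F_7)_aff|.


Affine F_7-points: {(0, 4), (0, 5), (1, 0), (3, 0), (3, 3), (5, 3), (6, 5), (6, 6)}; count = 8.

For each of the 49 pairs (x, y) ∈ F_7², evaluate f(x, y) mod 7. Record the zeros.
  x = 0: [0↦1, 1↦2, 2↦1, 3↦5, 4↦0, 5↦0, 6↦5]  zeros at y ∈ {4, 5}
  x = 1: [0↦0, 1↦6, 2↦3, 3↦5, 4↦5, 5↦3, 6↦6]  zeros at y ∈ {0}
  x = 2: [0↦2, 1↦6, 2↦1, 3↦1, 4↦6, 5↦2, 6↦3]  zeros at y ∈ ∅
  x = 3: [0↦0, 1↦2, 2↦2, 3↦0, 4↦3, 5↦4, 6↦3]  zeros at y ∈ {0, 3}
  x = 4: [0↦1, 1↦1, 2↦6, 3↦2, 4↦3, 5↦2, 6↦6]  zeros at y ∈ ∅
  x = 5: [0↦5, 1↦3, 2↦6, 3↦0, 4↦6, 5↦3, 6↦5]  zeros at y ∈ {3}
  x = 6: [0↦5, 1↦1, 2↦2, 3↦1, 4↦5, 5↦0, 6↦0]  zeros at y ∈ {5, 6}
Collecting zeros: affine points = {(0, 4), (0, 5), (1, 0), (3, 0), (3, 3), (5, 3), (6, 5), (6, 6)}.
Total count |C(F_7)_aff| = 8.


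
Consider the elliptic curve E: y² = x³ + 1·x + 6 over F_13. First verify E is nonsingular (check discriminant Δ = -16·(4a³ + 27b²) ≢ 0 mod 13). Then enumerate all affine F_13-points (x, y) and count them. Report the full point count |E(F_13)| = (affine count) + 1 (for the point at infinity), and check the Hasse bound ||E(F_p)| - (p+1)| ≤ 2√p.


Affine points = {(2, 4), (2, 9), (3, 6), (3, 7), (4, 3), (4, 10), (9, 4), (9, 9), (11, 3), (11, 10), (12, 2), (12, 11)}; affine count = 12; |E(F_13)| = 13.

Discriminant check: Δ ∝ 4a³ + 27b² = 4·1³ + 27·6² = 4·1 + 27·36 ≡ 1 (mod 13). Nonzero ⇒ E is nonsingular.
For each x ∈ F_13, compute rhs = x³ + 1·x + 6 mod 13, then count y ∈ F_13 with y² ≡ rhs.
  x = 0: rhs = 6, matching y values: none (0 points).
  x = 1: rhs = 8, matching y values: none (0 points).
  x = 2: rhs = 3, matching y values: 4, 9 (2 points).
  x = 3: rhs = 10, matching y values: 6, 7 (2 points).
  x = 4: rhs = 9, matching y values: 3, 10 (2 points).
  x = 5: rhs = 6, matching y values: none (0 points).
  x = 6: rhs = 7, matching y values: none (0 points).
  x = 7: rhs = 5, matching y values: none (0 points).
  x = 8: rhs = 6, matching y values: none (0 points).
  x = 9: rhs = 3, matching y values: 4, 9 (2 points).
  x = 10: rhs = 2, matching y values: none (0 points).
  x = 11: rhs = 9, matching y values: 3, 10 (2 points).
  x = 12: rhs = 4, matching y values: 2, 11 (2 points).
Total affine count: 12.
Full point count |E(F_13)| = 12 + 1 = 13.
Hasse bound: |13 − (13+1)| = |-1| = 1 ≤ 2√13 ≈ 7.2111 ✓.


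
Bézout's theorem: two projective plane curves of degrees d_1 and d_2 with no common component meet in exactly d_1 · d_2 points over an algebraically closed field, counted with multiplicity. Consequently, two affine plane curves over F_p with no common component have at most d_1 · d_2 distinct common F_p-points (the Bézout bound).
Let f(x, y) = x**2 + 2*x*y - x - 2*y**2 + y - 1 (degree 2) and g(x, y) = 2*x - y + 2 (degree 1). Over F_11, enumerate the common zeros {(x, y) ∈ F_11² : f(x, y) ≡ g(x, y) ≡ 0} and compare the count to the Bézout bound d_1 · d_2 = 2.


Common zeros: {(4, 10), (7, 5)}; count = 2; Bézout bound = 2.

deg(f) = 2, deg(g) = 1, so Bézout bound = 2.
Scan x ∈ F_11. For each x, list the y ∈ F_11 with f(x, y) ≡ 0 and those with g(x, y) ≡ 0 (mod 11); the common zeros in that column are the intersection.
  x = 0: f ≡ 0 at y ∈ {8, 9}; g ≡ 0 at y ∈ {2}; common: ∅.
  x = 1: f ≡ 0 at y ∈ {1, 6}; g ≡ 0 at y ∈ {4}; common: ∅.
  x = 2: f ≡ 0 at y ∈ {4}; g ≡ 0 at y ∈ {6}; common: ∅.
  x = 3: f ≡ 0 at y ∈ {2, 7}; g ≡ 0 at y ∈ {8}; common: ∅.
  x = 4: f ≡ 0 at y ∈ {0, 10}; g ≡ 0 at y ∈ {10}; common: {10}.
  x = 5: f ≡ 0 at y ∈ {2, 9}; g ≡ 0 at y ∈ {1}; common: ∅.
  x = 6: f ≡ 0 at y ∈ {5, 7}; g ≡ 0 at y ∈ {3}; common: ∅.
  x = 7: f ≡ 0 at y ∈ {5, 8}; g ≡ 0 at y ∈ {5}; common: {5}.
  x = 8: f ≡ 0 at y ∈ {0, 3}; g ≡ 0 at y ∈ {7}; common: ∅.
  x = 9: f ≡ 0 at y ∈ {1, 3}; g ≡ 0 at y ∈ {9}; common: ∅.
  x = 10: f ≡ 0 at y ∈ {6, 10}; g ≡ 0 at y ∈ {0}; common: ∅.
Collecting: common zeros = {(4, 10), (7, 5)}, so the count is 2.
Comparison with the Bézout bound: 2 ≤ 2 = deg(f)·deg(g), as expected for curves with no common component (the bound is attained).


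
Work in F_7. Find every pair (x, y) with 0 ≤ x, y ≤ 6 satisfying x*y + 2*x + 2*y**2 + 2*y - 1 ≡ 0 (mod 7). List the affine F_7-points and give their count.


Affine F_7-points: {(1, 3), (1, 6), (4, 0), (4, 4), (6, 1), (6, 2)}; count = 6.

For each of the 49 pairs (x, y) ∈ F_7², evaluate f(x, y) mod 7. Record the zeros.
  x = 0: [0↦6, 1↦3, 2↦4, 3↦2, 4↦4, 5↦3, 6↦6]  zeros at y ∈ ∅
  x = 1: [0↦1, 1↦6, 2↦1, 3↦0, 4↦3, 5↦3, 6↦0]  zeros at y ∈ {3, 6}
  x = 2: [0↦3, 1↦2, 2↦5, 3↦5, 4↦2, 5↦3, 6↦1]  zeros at y ∈ ∅
  x = 3: [0↦5, 1↦5, 2↦2, 3↦3, 4↦1, 5↦3, 6↦2]  zeros at y ∈ ∅
  x = 4: [0↦0, 1↦1, 2↦6, 3↦1, 4↦0, 5↦3, 6↦3]  zeros at y ∈ {0, 4}
  x = 5: [0↦2, 1↦4, 2↦3, 3↦6, 4↦6, 5↦3, 6↦4]  zeros at y ∈ ∅
  x = 6: [0↦4, 1↦0, 2↦0, 3↦4, 4↦5, 5↦3, 6↦5]  zeros at y ∈ {1, 2}
Collecting zeros: affine points = {(1, 3), (1, 6), (4, 0), (4, 4), (6, 1), (6, 2)}.
Total count |C(F_7)_aff| = 6.


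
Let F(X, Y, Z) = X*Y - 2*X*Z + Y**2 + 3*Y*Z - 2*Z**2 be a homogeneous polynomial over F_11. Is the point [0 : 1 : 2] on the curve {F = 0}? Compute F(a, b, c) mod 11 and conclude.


F(0,1,2) ≡ 10 (mod 11); P is NOT on the curve.

Evaluate F(0, 1, 2) term-by-term (mod 11).
  X*Y ↦ 1·0·1·1 = 0
  -2*X*Z ↦ -2·0·1·2 = 0
  Y**2 ↦ 1·1·1·1 = 1
  3*Y*Z ↦ 3·1·1·2 = 6
  -2*Z**2 ↦ -2·1·1·4 = -8
Sum: F(0, 1, 2) = (0) + (0) + (1) + (6) + (-8) = -1.
Reducing mod 11: -1 ≡ 10 (mod 11).
Since F(a, b, c) ≡ 10 ≠ 0 (mod 11), P does NOT lie on the curve.


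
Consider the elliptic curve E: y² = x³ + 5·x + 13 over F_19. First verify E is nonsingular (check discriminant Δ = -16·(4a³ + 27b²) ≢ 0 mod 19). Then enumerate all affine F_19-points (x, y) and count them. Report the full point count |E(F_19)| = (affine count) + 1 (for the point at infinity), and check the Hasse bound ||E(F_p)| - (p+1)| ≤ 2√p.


Affine points = {(1, 0), (3, 6), (3, 13), (5, 7), (5, 12), (7, 7), (7, 12), (15, 9), (15, 10), (16, 3), (16, 16), (18, 8), (18, 11)}; affine count = 13; |E(F_19)| = 14.

Discriminant check: Δ ∝ 4a³ + 27b² = 4·5³ + 27·13² = 4·125 + 27·169 ≡ 9 (mod 19). Nonzero ⇒ E is nonsingular.
For each x ∈ F_19, compute rhs = x³ + 5·x + 13 mod 19, then count y ∈ F_19 with y² ≡ rhs.
  x = 0: rhs = 13, matching y values: none (0 points).
  x = 1: rhs = 0, matching y values: 0 (1 points).
  x = 2: rhs = 12, matching y values: none (0 points).
  x = 3: rhs = 17, matching y values: 6, 13 (2 points).
  x = 4: rhs = 2, matching y values: none (0 points).
  x = 5: rhs = 11, matching y values: 7, 12 (2 points).
  x = 6: rhs = 12, matching y values: none (0 points).
  x = 7: rhs = 11, matching y values: 7, 12 (2 points).
  x = 8: rhs = 14, matching y values: none (0 points).
  x = 9: rhs = 8, matching y values: none (0 points).
  x = 10: rhs = 18, matching y values: none (0 points).
  x = 11: rhs = 12, matching y values: none (0 points).
  x = 12: rhs = 15, matching y values: none (0 points).
  x = 13: rhs = 14, matching y values: none (0 points).
  x = 14: rhs = 15, matching y values: none (0 points).
  x = 15: rhs = 5, matching y values: 9, 10 (2 points).
  x = 16: rhs = 9, matching y values: 3, 16 (2 points).
  x = 17: rhs = 14, matching y values: none (0 points).
  x = 18: rhs = 7, matching y values: 8, 11 (2 points).
Total affine count: 13.
Full point count |E(F_19)| = 13 + 1 = 14.
Hasse bound: |14 − (19+1)| = |-6| = 6 ≤ 2√19 ≈ 8.7178 ✓.


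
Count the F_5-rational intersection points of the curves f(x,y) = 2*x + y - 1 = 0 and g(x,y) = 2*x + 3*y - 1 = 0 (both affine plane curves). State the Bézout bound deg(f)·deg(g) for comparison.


Common zeros: {(3, 0)}; count = 1; Bézout bound = 1.

deg(f) = 1, deg(g) = 1, so Bézout bound = 1.
Scan x ∈ F_5. For each x, list the y ∈ F_5 with f(x, y) ≡ 0 and those with g(x, y) ≡ 0 (mod 5); the common zeros in that column are the intersection.
  x = 0: f ≡ 0 at y ∈ {1}; g ≡ 0 at y ∈ {2}; common: ∅.
  x = 1: f ≡ 0 at y ∈ {4}; g ≡ 0 at y ∈ {3}; common: ∅.
  x = 2: f ≡ 0 at y ∈ {2}; g ≡ 0 at y ∈ {4}; common: ∅.
  x = 3: f ≡ 0 at y ∈ {0}; g ≡ 0 at y ∈ {0}; common: {0}.
  x = 4: f ≡ 0 at y ∈ {3}; g ≡ 0 at y ∈ {1}; common: ∅.
Collecting: common zeros = {(3, 0)}, so the count is 1.
Comparison with the Bézout bound: 1 ≤ 1 = deg(f)·deg(g), as expected for curves with no common component (the bound is attained).


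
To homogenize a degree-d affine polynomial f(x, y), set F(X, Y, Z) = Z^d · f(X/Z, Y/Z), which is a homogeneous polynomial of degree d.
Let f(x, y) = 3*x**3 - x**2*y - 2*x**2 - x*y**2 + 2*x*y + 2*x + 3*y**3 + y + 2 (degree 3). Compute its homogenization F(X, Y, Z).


F(X, Y, Z) = 3*X**3 - X**2*Y - 2*X**2*Z - X*Y**2 + 2*X*Y*Z + 2*X*Z**2 + 3*Y**3 + Y*Z**2 + 2*Z**3

deg(f) = 3.
Substitute x = X/Z, y = Y/Z into f, then multiply by Z^3.
  monomial 3·x^3·y^0 ↦ 3·X^3·Y^0·Z^0.
  monomial -1·x^2·y^1 ↦ -1·X^2·Y^1·Z^0.
  monomial -2·x^2·y^0 ↦ -2·X^2·Y^0·Z^1.
  monomial -1·x^1·y^2 ↦ -1·X^1·Y^2·Z^0.
  monomial 2·x^1·y^1 ↦ 2·X^1·Y^1·Z^1.
  monomial 2·x^1·y^0 ↦ 2·X^1·Y^0·Z^2.
  monomial 3·x^0·y^3 ↦ 3·X^0·Y^3·Z^0.
  monomial 1·x^0·y^1 ↦ 1·X^0·Y^1·Z^2.
  monomial 2·x^0·y^0 ↦ 2·X^0·Y^0·Z^3.
Collecting: F(X, Y, Z) = 3*X**3 - X**2*Y - 2*X**2*Z - X*Y**2 + 2*X*Y*Z + 2*X*Z**2 + 3*Y**3 + Y*Z**2 + 2*Z**3.


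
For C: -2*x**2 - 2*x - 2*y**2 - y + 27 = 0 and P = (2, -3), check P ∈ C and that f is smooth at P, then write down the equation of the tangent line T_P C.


Tangent line at P: -10*x + 11*y + 53 = 0.

Step 1: f(2, -3) = 0, so P lies on C.
Step 2: partial derivatives
  f_x(x, y) = -4*x - 2, f_y(x, y) = -4*y - 1.
  f_x(P) = -10, f_y(P) = 11 (gradient nonzero, so P is smooth).
Step 3: tangent line at P: -10·(x − 2) + 11·(y − -3) = 0.
Expanding: -10*x + 11*y + 53 = 0.


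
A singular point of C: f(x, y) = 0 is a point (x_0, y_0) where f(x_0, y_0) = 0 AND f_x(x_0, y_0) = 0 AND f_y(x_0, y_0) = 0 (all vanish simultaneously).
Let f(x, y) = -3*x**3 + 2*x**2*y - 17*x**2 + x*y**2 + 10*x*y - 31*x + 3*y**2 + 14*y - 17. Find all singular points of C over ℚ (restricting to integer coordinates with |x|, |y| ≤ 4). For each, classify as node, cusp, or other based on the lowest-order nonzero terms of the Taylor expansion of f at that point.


Singular points: {(-2, -1)}; classification: node.

Compute partial derivatives:
  f_x = -9*x**2 + 4*x*y - 34*x + y**2 + 10*y - 31.
  f_y = 2*x**2 + 2*x*y + 10*x + 6*y + 14.
Scan x_0 ∈ {−4, ..., 4}. For each x_0, f_y(x_0, y) is a polynomial in y; find its integer roots y ∈ {−4, ..., 4}, then test f_x and f at those candidates.
  x = -4: f_y(-4, y) = 6 - 2*y; vanishes at y ∈ {3}. (-4, 3): f_x = -48 ≠ 0.
  x = -3: f_y(-3, y) = 2; no integer root y with |y| ≤ 4.
  x = -2: f_y(-2, y) = 2*y + 2; vanishes at y ∈ {-1}. (-2, -1): f_x = 0, f = 0 — SINGULAR.
  x = -1: f_y(-1, y) = 4*y + 6; no integer root y with |y| ≤ 4.
  x = 0: f_y(0, y) = 6*y + 14; no integer root y with |y| ≤ 4.
  x = 1: f_y(1, y) = 8*y + 26; no integer root y with |y| ≤ 4.
  x = 2: f_y(2, y) = 10*y + 42; no integer root y with |y| ≤ 4.
  x = 3: f_y(3, y) = 12*y + 62; no integer root y with |y| ≤ 4.
  x = 4: f_y(4, y) = 14*y + 86; no integer root y with |y| ≤ 4.
Only singular point on the grid: (-2, -1).
Classify: substitute x = -2 + u, y = -1 + v and expand: f = -3*u**3 + 2*u**2*v - u**2 + u*v**2 + v**2.
No constant or linear terms (consistent with a singular point). Quadratic part: -u**2 + v**2. Cubic part: -3*u**3 + 2*u**2*v + u*v**2.
The quadratic part v**2 - u**2 = (v − u)(v + u) splits into two distinct linear factors, so there are two distinct tangent lines y − -1 = ±(x − -2) — this is a node (ordinary double point).
Classification: node.
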